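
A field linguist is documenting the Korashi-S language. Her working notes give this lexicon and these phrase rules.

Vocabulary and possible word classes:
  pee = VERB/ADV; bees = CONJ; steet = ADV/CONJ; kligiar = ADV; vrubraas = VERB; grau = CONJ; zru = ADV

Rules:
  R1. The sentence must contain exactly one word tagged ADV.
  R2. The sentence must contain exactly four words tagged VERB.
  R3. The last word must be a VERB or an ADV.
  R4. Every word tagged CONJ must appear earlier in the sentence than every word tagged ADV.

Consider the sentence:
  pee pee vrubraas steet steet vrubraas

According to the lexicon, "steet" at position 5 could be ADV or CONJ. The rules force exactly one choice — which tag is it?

ADV

Candidates per position — 1:pee {VERB,ADV}; 2:pee {VERB,ADV}; 3:vrubraas {VERB}; 4:steet {ADV,CONJ}; 5:steet {ADV,CONJ}; 6:vrubraas {VERB}.
Word 1 cannot be ADV — rule 2 would then fail for every completion. It is VERB.
Word 2 cannot be ADV — rule 2 would then fail for every completion. It is VERB.
Position 5: the remaining choice is settled jointly with positions 4 — only ADV at position 5 is part of a tagging that satisfies every rule.
So the tagging must be: VERB VERB VERB CONJ ADV VERB.
Checking: rule 1 holds; rule 2 holds; rule 3 holds; rule 4 holds.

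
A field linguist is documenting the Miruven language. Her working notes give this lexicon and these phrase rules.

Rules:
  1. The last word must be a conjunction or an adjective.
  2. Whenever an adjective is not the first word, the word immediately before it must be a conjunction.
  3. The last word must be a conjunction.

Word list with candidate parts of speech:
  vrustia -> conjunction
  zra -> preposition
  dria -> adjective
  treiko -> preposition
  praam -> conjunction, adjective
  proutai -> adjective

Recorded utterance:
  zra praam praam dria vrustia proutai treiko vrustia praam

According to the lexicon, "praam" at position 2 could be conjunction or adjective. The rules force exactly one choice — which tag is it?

Candidates per position — 1:zra {preposition}; 2:praam {conjunction,adjective}; 3:praam {conjunction,adjective}; 4:dria {adjective}; 5:vrustia {conjunction}; 6:proutai {adjective}; 7:treiko {preposition}; 8:vrustia {conjunction}; 9:praam {conjunction,adjective}.
If word 2 were adjective, no tagging could satisfy rule 2; so word 2 is conjunction.
If word 3 were adjective, no tagging could satisfy rule 2; so word 3 is conjunction.
If word 9 were adjective, no tagging could satisfy rule 3; so word 9 is conjunction.
The only consistent sequence is: preposition conjunction conjunction adjective conjunction adjective preposition conjunction conjunction.
Checking: rule 1 holds; rule 2 holds; rule 3 holds.

conjunction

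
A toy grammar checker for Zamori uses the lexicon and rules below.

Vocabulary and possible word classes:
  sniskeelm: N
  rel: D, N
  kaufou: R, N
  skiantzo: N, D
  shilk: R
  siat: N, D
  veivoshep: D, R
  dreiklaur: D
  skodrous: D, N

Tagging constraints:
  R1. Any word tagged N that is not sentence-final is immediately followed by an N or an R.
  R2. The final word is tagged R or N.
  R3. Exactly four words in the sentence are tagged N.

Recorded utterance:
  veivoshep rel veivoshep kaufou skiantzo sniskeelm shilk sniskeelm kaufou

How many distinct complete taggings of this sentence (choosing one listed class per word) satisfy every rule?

12

Candidates per position — 1:veivoshep {D,R}; 2:rel {D,N}; 3:veivoshep {D,R}; 4:kaufou {R,N}; 5:skiantzo {N,D}; 6:sniskeelm {N}; 7:shilk {R}; 8:sniskeelm {N}; 9:kaufou {R,N}.
There are 64 candidate sequences in total.
Checking each against the rules leaves 12 sequences.
Count = 12.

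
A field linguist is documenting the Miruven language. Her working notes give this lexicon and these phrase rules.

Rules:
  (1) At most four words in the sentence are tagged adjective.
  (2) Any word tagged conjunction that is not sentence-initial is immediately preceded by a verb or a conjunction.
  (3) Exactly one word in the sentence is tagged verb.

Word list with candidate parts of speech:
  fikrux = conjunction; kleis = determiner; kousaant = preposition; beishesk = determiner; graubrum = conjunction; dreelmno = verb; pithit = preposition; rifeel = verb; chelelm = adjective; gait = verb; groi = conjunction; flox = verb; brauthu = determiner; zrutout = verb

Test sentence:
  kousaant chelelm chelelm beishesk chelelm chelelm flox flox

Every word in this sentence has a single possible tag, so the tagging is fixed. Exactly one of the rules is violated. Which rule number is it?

Fixed tagging: preposition adjective adjective determiner adjective adjective verb verb.
Applying the rules: R1 ✓, R2 ✓, R3 ✗.
Only rule 3 fails.

3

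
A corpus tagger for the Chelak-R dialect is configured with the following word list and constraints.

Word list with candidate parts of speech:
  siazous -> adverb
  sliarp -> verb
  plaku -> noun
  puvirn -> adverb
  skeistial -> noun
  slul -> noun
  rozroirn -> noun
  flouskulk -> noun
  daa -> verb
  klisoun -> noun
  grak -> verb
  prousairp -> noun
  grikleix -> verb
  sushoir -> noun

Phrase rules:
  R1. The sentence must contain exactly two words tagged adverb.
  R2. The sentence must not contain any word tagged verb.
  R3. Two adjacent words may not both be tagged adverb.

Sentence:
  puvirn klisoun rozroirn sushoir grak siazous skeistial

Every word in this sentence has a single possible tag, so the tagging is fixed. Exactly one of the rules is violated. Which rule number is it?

Fixed tagging: adverb noun noun noun verb adverb noun.
Rule check: R1 pass, R2 fail, R3 pass.
Only rule 2 fails.

2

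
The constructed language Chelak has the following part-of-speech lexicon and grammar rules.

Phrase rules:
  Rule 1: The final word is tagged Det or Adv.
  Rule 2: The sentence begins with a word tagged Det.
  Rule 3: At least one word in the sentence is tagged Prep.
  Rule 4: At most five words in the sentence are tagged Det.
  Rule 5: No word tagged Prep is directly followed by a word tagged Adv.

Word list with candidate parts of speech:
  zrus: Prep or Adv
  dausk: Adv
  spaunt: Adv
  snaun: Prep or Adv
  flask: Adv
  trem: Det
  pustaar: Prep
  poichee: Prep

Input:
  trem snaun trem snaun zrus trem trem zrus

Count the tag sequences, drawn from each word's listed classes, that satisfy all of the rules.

Candidates per position — 1:trem {Det}; 2:snaun {Prep,Adv}; 3:trem {Det}; 4:snaun {Prep,Adv}; 5:zrus {Prep,Adv}; 6:trem {Det}; 7:trem {Det}; 8:zrus {Prep,Adv}.
There are 16 candidate sequences in total.
The sequences that satisfy every rule: Det Prep Det Prep Prep Det Det Adv; Det Prep Det Adv Prep Det Det Adv; Det Prep Det Adv Adv Det Det Adv; Det Adv Det Prep Prep Det Det Adv; Det Adv Det Adv Prep Det Det Adv.
Count = 5.

5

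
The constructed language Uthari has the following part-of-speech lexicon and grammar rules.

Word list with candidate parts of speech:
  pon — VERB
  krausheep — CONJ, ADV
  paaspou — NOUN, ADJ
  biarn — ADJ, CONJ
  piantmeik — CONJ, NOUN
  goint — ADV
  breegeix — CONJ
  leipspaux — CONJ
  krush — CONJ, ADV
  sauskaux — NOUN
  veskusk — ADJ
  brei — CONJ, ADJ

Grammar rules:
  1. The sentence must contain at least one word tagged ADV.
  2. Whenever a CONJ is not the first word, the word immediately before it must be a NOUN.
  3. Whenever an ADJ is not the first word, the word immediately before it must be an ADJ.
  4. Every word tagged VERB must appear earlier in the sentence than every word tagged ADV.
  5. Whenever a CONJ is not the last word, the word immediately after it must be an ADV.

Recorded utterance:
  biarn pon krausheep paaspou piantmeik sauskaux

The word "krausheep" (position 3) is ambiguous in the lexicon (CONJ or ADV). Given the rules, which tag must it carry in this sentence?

ADV

Candidates per position — 1:biarn {ADJ,CONJ}; 2:pon {VERB}; 3:krausheep {CONJ,ADV}; 4:paaspou {NOUN,ADJ}; 5:piantmeik {CONJ,NOUN}; 6:sauskaux {NOUN}.
At position 1, choosing CONJ makes rule 5 impossible to satisfy; hence ADJ.
At position 3, choosing CONJ makes rule 1 impossible to satisfy; hence ADV.
At position 4, choosing ADJ makes rule 3 impossible to satisfy; hence NOUN.
At position 5, choosing CONJ makes rule 5 impossible to satisfy; hence NOUN.
The only consistent sequence is: ADJ VERB ADV NOUN NOUN NOUN.
Checking: rule 1 ✓; rule 2 ✓; rule 3 ✓; rule 4 ✓; rule 5 ✓.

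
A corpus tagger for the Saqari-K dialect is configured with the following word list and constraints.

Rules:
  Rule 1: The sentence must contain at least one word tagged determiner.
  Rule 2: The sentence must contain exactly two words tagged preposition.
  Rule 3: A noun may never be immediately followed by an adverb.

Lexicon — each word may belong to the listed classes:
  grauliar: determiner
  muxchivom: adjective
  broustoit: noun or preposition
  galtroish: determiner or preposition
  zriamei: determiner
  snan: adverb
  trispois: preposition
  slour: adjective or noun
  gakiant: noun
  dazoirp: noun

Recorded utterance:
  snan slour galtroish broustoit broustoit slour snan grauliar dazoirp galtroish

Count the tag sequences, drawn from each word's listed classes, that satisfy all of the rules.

Candidates per position — 1:snan {adverb}; 2:slour {adjective,noun}; 3:galtroish {determiner,preposition}; 4:broustoit {noun,preposition}; 5:broustoit {noun,preposition}; 6:slour {adjective,noun}; 7:snan {adverb}; 8:grauliar {determiner}; 9:dazoirp {noun}; 10:galtroish {determiner,preposition}.
There are 64 candidate sequences in total.
Checking each against the rules leaves 12 sequences.
Count = 12.

12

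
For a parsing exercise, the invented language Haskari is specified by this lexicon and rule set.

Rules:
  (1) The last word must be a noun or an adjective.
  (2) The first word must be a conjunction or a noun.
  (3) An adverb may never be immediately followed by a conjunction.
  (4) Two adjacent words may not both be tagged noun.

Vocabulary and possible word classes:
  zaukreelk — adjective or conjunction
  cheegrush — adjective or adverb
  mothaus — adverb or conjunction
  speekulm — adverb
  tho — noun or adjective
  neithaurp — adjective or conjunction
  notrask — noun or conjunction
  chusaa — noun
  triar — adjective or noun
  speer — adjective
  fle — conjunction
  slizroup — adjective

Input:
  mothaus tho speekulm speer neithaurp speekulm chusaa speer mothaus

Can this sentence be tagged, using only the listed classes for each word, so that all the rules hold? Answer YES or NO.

Candidates per position — 1:mothaus {adverb,conjunction}; 2:tho {noun,adjective}; 3:speekulm {adverb}; 4:speer {adjective}; 5:neithaurp {adjective,conjunction}; 6:speekulm {adverb}; 7:chusaa {noun}; 8:speer {adjective}; 9:mothaus {adverb,conjunction}.
Rule 1 cannot be satisfied by any choice of tags from the lexicon.
So there is no consistent tagging.

NO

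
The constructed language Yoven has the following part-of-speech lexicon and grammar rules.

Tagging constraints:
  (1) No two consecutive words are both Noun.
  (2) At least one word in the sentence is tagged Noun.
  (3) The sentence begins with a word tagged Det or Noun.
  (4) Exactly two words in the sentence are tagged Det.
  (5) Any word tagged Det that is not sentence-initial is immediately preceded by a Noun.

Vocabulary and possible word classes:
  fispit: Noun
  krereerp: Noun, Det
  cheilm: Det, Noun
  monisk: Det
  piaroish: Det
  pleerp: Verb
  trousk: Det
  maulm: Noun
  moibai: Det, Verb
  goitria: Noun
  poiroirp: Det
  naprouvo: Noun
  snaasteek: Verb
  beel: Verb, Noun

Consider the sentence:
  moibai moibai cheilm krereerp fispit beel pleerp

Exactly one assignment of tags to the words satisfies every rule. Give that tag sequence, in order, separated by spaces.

Det Verb Noun Det Noun Verb Verb

Candidates per position — 1:moibai {Det,Verb}; 2:moibai {Det,Verb}; 3:cheilm {Det,Noun}; 4:krereerp {Noun,Det}; 5:fispit {Noun}; 6:beel {Verb,Noun}; 7:pleerp {Verb}.
Word 1 cannot be Verb — rule 3 would then fail for every completion. It is Det.
Word 2 cannot be Det — rule 5 would then fail for every completion. It is Verb.
Word 3 cannot be Det — rule 5 would then fail for every completion. It is Noun.
Word 4 cannot be Noun — rule 1 would then fail for every completion. It is Det.
Word 6 cannot be Noun — rule 1 would then fail for every completion. It is Verb.
The only consistent sequence is: Det Verb Noun Det Noun Verb Verb.
Rule-by-rule: rule 1 ✓; rule 2 ✓; rule 3 ✓; rule 4 ✓; rule 5 ✓.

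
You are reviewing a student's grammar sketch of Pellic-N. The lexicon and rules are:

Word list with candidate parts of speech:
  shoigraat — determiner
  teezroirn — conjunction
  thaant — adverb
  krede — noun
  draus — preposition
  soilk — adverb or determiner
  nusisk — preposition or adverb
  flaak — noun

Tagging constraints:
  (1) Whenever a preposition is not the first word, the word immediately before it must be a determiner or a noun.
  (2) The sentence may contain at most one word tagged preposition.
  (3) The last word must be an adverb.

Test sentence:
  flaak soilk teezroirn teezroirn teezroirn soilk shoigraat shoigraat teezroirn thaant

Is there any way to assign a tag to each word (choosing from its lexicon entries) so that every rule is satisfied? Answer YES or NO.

Candidates per position — 1:flaak {noun}; 2:soilk {adverb,determiner}; 3:teezroirn {conjunction}; 4:teezroirn {conjunction}; 5:teezroirn {conjunction}; 6:soilk {adverb,determiner}; 7:shoigraat {determiner}; 8:shoigraat {determiner}; 9:teezroirn {conjunction}; 10:thaant {adverb}.
One satisfying assignment: noun adverb conjunction conjunction conjunction adverb determiner determiner conjunction adverb.
Check: rule 1 satisfied; rule 2 satisfied; rule 3 satisfied.

YES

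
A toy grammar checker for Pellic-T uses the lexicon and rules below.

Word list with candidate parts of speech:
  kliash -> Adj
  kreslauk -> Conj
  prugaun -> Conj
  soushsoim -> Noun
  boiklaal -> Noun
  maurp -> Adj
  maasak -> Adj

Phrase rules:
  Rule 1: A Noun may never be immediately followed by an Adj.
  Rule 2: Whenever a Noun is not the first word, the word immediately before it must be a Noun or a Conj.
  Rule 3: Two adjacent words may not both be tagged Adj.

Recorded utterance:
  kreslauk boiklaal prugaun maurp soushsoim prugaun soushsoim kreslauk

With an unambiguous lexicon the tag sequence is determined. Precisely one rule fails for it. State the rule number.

Fixed tagging: Conj Noun Conj Adj Noun Conj Noun Conj.
Checking each rule: R1 ok, R2 fails, R3 ok.
Only rule 2 fails.

2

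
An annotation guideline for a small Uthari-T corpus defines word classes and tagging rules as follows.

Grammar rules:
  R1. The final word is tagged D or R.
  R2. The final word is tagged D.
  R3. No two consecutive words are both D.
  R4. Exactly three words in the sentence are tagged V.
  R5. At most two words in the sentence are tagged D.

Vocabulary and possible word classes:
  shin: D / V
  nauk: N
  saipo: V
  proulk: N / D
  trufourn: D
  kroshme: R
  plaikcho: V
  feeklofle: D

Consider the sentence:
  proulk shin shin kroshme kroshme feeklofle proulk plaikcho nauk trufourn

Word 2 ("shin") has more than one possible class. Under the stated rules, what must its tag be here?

V

Candidates per position — 1:proulk {N,D}; 2:shin {D,V}; 3:shin {D,V}; 4:kroshme {R}; 5:kroshme {R}; 6:feeklofle {D}; 7:proulk {N,D}; 8:plaikcho {V}; 9:nauk {N}; 10:trufourn {D}.
Word 1 cannot be D — rule 5 would then fail for every completion. It is N.
Word 2 cannot be D — rule 4 would then fail for every completion. It is V.
Word 3 cannot be D — rule 4 would then fail for every completion. It is V.
Word 7 cannot be D — rule 3 would then fail for every completion. It is N.
The unique satisfying tagging is: N V V R R D N V N D.
Rule-by-rule: rule 1 satisfied; rule 2 satisfied; rule 3 satisfied; rule 4 satisfied; rule 5 satisfied.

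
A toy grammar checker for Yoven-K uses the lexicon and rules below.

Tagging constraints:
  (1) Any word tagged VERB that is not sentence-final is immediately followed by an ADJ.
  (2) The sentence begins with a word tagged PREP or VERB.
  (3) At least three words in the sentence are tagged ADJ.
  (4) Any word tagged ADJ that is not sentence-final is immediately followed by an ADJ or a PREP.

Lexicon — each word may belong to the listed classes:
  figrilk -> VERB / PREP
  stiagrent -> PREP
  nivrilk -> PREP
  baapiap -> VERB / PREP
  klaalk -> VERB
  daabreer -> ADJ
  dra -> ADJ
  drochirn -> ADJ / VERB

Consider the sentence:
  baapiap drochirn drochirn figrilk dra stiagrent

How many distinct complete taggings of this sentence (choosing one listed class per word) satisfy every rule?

Candidates per position — 1:baapiap {VERB,PREP}; 2:drochirn {ADJ,VERB}; 3:drochirn {ADJ,VERB}; 4:figrilk {VERB,PREP}; 5:dra {ADJ}; 6:stiagrent {PREP}.
There are 16 candidate sequences in total.
The sequences that satisfy every rule: VERB ADJ ADJ PREP ADJ PREP; PREP ADJ ADJ PREP ADJ PREP.
Count = 2.

2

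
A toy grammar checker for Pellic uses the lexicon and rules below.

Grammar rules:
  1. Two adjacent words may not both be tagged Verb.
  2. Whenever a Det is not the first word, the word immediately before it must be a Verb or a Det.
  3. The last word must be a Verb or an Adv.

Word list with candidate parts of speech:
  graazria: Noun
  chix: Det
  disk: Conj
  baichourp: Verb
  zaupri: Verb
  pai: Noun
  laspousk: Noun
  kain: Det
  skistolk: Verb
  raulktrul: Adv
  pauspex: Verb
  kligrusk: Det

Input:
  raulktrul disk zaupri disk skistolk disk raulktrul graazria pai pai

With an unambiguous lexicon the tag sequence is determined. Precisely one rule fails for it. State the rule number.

3

Fixed tagging: Adv Conj Verb Conj Verb Conj Adv Noun Noun Noun.
Applying the rules: R1 pass, R2 pass, R3 fail.
Only rule 3 fails.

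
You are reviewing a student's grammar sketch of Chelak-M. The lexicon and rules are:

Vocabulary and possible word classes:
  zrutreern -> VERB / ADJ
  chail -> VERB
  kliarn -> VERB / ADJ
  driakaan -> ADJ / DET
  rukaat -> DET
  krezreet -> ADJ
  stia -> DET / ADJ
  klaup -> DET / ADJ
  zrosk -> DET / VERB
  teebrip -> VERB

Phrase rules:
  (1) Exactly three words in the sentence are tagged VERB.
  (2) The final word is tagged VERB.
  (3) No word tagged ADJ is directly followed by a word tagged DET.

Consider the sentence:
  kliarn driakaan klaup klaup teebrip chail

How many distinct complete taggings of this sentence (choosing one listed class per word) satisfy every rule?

Candidates per position — 1:kliarn {VERB,ADJ}; 2:driakaan {ADJ,DET}; 3:klaup {DET,ADJ}; 4:klaup {DET,ADJ}; 5:teebrip {VERB}; 6:chail {VERB}.
There are 16 candidate sequences in total.
The sequences that satisfy every rule: VERB ADJ ADJ ADJ VERB VERB; VERB DET DET DET VERB VERB; VERB DET DET ADJ VERB VERB; VERB DET ADJ ADJ VERB VERB.
Count = 4.

4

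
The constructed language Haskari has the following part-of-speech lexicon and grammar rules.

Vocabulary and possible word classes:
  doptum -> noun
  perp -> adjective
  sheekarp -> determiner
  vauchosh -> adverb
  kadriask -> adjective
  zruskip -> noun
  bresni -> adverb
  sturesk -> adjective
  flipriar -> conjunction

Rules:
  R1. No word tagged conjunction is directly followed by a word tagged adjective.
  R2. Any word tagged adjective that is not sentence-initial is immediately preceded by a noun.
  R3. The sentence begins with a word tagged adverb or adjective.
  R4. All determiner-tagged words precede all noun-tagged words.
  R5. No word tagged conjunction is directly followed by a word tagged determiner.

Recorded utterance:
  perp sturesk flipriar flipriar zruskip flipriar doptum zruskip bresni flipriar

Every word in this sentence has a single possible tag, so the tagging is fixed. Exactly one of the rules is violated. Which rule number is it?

2

Fixed tagging: adjective adjective conjunction conjunction noun conjunction noun noun adverb conjunction.
Rule check: R1 ✓, R2 ✗, R3 ✓, R4 ✓, R5 ✓.
Only rule 2 fails.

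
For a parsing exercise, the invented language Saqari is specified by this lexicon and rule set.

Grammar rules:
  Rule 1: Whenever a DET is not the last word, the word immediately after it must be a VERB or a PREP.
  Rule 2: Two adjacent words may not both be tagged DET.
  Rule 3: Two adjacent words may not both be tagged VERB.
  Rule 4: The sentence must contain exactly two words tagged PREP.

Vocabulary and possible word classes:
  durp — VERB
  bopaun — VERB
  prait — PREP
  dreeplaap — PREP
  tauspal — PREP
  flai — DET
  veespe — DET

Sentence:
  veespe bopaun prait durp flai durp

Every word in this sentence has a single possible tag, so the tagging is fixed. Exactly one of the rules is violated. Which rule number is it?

4

Fixed tagging: DET VERB PREP VERB DET VERB.
Checking each rule: R1 ok, R2 ok, R3 ok, R4 fails.
Only rule 4 fails.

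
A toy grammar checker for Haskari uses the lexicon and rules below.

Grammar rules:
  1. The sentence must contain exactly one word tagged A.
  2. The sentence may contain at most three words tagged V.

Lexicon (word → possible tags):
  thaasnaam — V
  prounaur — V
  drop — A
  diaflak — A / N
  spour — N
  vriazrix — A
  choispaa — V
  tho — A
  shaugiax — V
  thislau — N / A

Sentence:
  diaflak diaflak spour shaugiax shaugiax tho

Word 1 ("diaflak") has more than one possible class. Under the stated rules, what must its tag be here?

Candidates per position — 1:diaflak {A,N}; 2:diaflak {A,N}; 3:spour {N}; 4:shaugiax {V}; 5:shaugiax {V}; 6:tho {A}.
Position 1: tagging it A would leave rule 1 unsatisfiable, so it must be N.
Position 2: tagging it A would leave rule 1 unsatisfiable, so it must be N.
So the tagging must be: N N N V V A.
Rule-by-rule: rule 1 satisfied; rule 2 satisfied.

N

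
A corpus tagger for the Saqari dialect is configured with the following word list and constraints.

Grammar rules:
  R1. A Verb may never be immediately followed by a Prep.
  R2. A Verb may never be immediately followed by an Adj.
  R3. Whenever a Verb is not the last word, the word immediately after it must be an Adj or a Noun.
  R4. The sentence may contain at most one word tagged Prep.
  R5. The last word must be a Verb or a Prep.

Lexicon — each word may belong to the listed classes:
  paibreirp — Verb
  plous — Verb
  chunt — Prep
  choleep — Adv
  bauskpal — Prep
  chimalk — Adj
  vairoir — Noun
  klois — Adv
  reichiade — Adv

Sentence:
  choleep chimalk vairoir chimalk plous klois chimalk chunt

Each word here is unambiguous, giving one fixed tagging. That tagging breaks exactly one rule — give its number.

3

Fixed tagging: Adv Adj Noun Adj Verb Adv Adj Prep.
Rule check: R1 ✓, R2 ✓, R3 ✗, R4 ✓, R5 ✓.
Only rule 3 fails.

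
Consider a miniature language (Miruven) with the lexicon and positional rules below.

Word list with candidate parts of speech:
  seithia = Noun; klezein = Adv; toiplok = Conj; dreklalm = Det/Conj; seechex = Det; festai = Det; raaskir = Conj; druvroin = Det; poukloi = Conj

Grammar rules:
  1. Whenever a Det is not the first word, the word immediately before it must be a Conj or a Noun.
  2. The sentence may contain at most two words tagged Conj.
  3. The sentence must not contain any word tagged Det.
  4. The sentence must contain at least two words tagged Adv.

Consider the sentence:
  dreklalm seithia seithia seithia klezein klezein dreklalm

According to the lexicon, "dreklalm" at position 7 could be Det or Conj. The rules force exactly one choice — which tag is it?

Candidates per position — 1:dreklalm {Det,Conj}; 2:seithia {Noun}; 3:seithia {Noun}; 4:seithia {Noun}; 5:klezein {Adv}; 6:klezein {Adv}; 7:dreklalm {Det,Conj}.
Position 1: Det is ruled out by rule 3; that leaves Conj.
Position 7: Det is ruled out by rule 1; that leaves Conj.
The unique satisfying tagging is: Conj Noun Noun Noun Adv Adv Conj.
Rule-by-rule: rule 1 satisfied; rule 2 satisfied; rule 3 satisfied; rule 4 satisfied.

Conj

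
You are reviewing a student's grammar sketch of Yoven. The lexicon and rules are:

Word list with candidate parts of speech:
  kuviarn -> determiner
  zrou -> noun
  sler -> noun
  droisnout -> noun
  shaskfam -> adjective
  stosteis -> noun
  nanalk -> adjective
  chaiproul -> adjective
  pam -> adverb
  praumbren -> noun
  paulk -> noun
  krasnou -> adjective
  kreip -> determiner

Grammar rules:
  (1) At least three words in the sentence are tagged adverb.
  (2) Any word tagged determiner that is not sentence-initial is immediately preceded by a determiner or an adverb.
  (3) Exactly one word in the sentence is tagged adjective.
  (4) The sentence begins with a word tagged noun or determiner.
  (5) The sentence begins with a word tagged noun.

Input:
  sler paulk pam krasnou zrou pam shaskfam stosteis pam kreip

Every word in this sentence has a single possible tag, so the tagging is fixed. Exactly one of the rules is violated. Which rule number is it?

3

Fixed tagging: noun noun adverb adjective noun adverb adjective noun adverb determiner.
Applying the rules: R1 ✓, R2 ✓, R3 ✗, R4 ✓, R5 ✓.
Only rule 3 fails.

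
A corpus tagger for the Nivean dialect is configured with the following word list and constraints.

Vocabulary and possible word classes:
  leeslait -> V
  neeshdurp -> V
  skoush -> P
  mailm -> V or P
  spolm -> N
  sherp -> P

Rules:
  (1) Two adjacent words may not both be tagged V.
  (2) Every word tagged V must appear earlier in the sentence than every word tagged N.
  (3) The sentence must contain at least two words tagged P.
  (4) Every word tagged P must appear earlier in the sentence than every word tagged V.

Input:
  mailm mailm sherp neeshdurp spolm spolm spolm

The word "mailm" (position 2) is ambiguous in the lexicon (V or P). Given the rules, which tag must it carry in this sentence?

Candidates per position — 1:mailm {V,P}; 2:mailm {V,P}; 3:sherp {P}; 4:neeshdurp {V}; 5:spolm {N}; 6:spolm {N}; 7:spolm {N}.
If word 1 were V, no tagging could satisfy rule 4; so word 1 is P.
If word 2 were V, no tagging could satisfy rule 4; so word 2 is P.
The unique satisfying tagging is: P P P V N N N.
Checking: rule 1 ok; rule 2 ok; rule 3 ok; rule 4 ok.

P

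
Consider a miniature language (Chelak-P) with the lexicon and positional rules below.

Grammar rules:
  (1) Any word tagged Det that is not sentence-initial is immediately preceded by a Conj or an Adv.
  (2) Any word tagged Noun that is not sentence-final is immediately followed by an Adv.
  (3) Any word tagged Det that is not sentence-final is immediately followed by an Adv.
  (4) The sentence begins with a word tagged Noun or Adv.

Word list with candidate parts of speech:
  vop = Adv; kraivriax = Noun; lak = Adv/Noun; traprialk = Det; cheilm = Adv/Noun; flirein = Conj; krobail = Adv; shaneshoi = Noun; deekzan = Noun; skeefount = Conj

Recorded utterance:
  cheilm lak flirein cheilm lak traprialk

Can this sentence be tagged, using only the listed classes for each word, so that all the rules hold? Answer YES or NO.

YES

Candidates per position — 1:cheilm {Adv,Noun}; 2:lak {Adv,Noun}; 3:flirein {Conj}; 4:cheilm {Adv,Noun}; 5:lak {Adv,Noun}; 6:traprialk {Det}.
One satisfying assignment: Noun Adv Conj Noun Adv Det.
Verifying each rule — rule 1 holds; rule 2 holds; rule 3 holds; rule 4 holds.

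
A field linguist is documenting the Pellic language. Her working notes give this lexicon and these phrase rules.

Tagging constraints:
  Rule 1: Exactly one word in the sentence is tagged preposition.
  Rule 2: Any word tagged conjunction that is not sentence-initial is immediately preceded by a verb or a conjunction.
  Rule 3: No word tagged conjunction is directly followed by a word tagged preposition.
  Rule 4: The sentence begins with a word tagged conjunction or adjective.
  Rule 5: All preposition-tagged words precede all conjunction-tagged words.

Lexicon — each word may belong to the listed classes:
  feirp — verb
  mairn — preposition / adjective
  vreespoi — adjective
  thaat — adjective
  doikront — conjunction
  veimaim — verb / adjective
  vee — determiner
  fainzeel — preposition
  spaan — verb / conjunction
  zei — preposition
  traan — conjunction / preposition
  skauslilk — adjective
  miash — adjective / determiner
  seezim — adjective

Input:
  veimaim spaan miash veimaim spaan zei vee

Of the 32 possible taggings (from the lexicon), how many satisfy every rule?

4

Candidates per position — 1:veimaim {verb,adjective}; 2:spaan {verb,conjunction}; 3:miash {adjective,determiner}; 4:veimaim {verb,adjective}; 5:spaan {verb,conjunction}; 6:zei {preposition}; 7:vee {determiner}.
There are 32 candidate sequences in total.
The sequences that satisfy every rule: adjective verb adjective verb verb preposition determiner; adjective verb adjective adjective verb preposition determiner; adjective verb determiner verb verb preposition determiner; adjective verb determiner adjective verb preposition determiner.
Count = 4.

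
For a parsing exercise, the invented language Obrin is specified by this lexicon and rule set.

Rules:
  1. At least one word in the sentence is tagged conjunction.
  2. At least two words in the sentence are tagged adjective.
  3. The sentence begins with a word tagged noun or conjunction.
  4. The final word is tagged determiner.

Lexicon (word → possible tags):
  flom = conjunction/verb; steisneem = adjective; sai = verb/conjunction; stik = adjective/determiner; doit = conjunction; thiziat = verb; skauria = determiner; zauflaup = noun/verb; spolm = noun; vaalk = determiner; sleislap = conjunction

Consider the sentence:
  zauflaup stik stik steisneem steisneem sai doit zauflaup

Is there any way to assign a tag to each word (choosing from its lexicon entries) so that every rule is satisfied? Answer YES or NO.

Candidates per position — 1:zauflaup {noun,verb}; 2:stik {adjective,determiner}; 3:stik {adjective,determiner}; 4:steisneem {adjective}; 5:steisneem {adjective}; 6:sai {verb,conjunction}; 7:doit {conjunction}; 8:zauflaup {noun,verb}.
Rule 4 cannot be satisfied by any choice of tags from the lexicon.
So there is no consistent tagging.

NO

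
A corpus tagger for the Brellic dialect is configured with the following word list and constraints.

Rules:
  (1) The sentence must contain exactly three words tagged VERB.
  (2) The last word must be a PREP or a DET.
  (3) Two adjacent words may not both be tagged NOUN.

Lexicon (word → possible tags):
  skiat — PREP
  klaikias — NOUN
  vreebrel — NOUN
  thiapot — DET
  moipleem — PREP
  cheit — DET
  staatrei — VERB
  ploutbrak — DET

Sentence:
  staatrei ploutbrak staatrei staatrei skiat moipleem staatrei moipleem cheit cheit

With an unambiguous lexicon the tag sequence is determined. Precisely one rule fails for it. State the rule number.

1

Fixed tagging: VERB DET VERB VERB PREP PREP VERB PREP DET DET.
Checking each rule: R1 ✗, R2 ✓, R3 ✓.
Only rule 1 fails.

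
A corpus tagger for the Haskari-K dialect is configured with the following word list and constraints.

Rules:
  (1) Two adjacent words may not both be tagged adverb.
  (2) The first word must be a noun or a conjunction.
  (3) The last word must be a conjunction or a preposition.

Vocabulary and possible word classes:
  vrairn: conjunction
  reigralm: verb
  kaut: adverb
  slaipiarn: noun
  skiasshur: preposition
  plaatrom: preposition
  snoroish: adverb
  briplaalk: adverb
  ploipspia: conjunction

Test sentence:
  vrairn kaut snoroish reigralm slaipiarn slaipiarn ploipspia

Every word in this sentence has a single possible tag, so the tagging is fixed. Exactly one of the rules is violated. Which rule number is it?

1

Fixed tagging: conjunction adverb adverb verb noun noun conjunction.
Checking each rule: R1 fail, R2 pass, R3 pass.
Only rule 1 fails.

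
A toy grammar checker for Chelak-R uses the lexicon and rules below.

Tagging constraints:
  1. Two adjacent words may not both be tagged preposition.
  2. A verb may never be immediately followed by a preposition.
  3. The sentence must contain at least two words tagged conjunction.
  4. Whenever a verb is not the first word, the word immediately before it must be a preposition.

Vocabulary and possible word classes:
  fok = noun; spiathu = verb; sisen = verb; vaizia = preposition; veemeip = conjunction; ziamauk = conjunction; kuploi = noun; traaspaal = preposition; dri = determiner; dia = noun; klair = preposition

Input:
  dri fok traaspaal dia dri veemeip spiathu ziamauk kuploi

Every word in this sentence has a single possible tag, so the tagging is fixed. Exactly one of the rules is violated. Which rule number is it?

4

Fixed tagging: determiner noun preposition noun determiner conjunction verb conjunction noun.
Applying the rules: R1 pass, R2 pass, R3 pass, R4 fail.
Only rule 4 fails.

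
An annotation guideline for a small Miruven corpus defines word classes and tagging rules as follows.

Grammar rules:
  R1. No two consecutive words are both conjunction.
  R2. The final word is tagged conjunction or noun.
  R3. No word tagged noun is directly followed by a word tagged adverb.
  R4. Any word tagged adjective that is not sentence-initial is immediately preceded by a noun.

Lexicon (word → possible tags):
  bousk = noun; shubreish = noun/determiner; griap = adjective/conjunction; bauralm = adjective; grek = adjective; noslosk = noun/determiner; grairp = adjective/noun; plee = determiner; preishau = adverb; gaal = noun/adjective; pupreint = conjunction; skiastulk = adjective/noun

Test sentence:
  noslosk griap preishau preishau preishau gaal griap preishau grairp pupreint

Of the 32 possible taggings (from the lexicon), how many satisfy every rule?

Candidates per position — 1:noslosk {noun,determiner}; 2:griap {adjective,conjunction}; 3:preishau {adverb}; 4:preishau {adverb}; 5:preishau {adverb}; 6:gaal {noun,adjective}; 7:griap {adjective,conjunction}; 8:preishau {adverb}; 9:grairp {adjective,noun}; 10:pupreint {conjunction}.
There are 32 candidate sequences in total.
Checking each against the rules leaves 6 sequences.
Count = 6.

6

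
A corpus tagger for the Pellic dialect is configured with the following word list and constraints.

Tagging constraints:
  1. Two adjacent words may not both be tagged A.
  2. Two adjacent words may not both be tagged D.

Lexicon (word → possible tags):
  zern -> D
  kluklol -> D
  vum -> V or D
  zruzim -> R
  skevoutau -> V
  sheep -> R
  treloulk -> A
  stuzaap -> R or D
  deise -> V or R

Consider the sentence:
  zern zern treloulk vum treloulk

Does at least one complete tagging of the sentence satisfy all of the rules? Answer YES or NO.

NO

Candidates per position — 1:zern {D}; 2:zern {D}; 3:treloulk {A}; 4:vum {V,D}; 5:treloulk {A}.
Rule 2 cannot be satisfied by any choice of tags from the lexicon.
So there is no consistent tagging.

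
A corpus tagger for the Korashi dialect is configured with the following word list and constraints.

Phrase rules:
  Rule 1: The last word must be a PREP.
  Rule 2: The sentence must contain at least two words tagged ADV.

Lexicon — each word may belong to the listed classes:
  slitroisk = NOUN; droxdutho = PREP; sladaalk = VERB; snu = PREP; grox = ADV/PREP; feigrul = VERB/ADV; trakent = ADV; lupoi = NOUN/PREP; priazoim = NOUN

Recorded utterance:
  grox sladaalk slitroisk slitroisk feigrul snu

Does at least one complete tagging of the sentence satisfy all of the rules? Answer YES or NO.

YES

Candidates per position — 1:grox {ADV,PREP}; 2:sladaalk {VERB}; 3:slitroisk {NOUN}; 4:slitroisk {NOUN}; 5:feigrul {VERB,ADV}; 6:snu {PREP}.
One satisfying assignment: ADV VERB NOUN NOUN ADV PREP.
Checking: rule 1 ✓; rule 2 ✓.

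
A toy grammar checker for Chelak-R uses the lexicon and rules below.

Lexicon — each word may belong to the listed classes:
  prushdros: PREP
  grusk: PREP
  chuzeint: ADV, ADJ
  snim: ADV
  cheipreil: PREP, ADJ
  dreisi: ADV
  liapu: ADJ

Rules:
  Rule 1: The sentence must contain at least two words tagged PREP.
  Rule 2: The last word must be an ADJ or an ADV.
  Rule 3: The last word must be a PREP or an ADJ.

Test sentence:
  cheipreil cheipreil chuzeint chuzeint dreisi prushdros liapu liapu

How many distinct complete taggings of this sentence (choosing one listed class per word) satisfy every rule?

12

Candidates per position — 1:cheipreil {PREP,ADJ}; 2:cheipreil {PREP,ADJ}; 3:chuzeint {ADV,ADJ}; 4:chuzeint {ADV,ADJ}; 5:dreisi {ADV}; 6:prushdros {PREP}; 7:liapu {ADJ}; 8:liapu {ADJ}.
There are 16 candidate sequences in total.
Checking each against the rules leaves 12 sequences.
Count = 12.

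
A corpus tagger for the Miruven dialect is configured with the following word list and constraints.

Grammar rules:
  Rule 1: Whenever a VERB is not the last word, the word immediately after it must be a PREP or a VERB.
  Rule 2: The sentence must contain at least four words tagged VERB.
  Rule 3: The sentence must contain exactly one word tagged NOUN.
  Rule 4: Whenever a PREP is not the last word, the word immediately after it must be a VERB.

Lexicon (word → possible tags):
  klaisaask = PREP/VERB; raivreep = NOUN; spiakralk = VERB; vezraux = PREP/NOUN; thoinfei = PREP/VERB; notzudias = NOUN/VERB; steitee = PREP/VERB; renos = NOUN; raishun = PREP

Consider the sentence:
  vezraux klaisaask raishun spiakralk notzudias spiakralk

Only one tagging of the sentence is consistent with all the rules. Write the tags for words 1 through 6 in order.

NOUN VERB PREP VERB VERB VERB

Candidates per position — 1:vezraux {PREP,NOUN}; 2:klaisaask {PREP,VERB}; 3:raishun {PREP}; 4:spiakralk {VERB}; 5:notzudias {NOUN,VERB}; 6:spiakralk {VERB}.
Word 2 cannot be PREP — rule 2 would then fail for every completion. It is VERB.
Word 5 cannot be NOUN — rule 1 would then fail for every completion. It is VERB.
Word 1 cannot be PREP — rule 3 would then fail for every completion. It is NOUN.
That leaves exactly one tagging: NOUN VERB PREP VERB VERB VERB.
Checking: rule 1 ok; rule 2 ok; rule 3 ok; rule 4 ok.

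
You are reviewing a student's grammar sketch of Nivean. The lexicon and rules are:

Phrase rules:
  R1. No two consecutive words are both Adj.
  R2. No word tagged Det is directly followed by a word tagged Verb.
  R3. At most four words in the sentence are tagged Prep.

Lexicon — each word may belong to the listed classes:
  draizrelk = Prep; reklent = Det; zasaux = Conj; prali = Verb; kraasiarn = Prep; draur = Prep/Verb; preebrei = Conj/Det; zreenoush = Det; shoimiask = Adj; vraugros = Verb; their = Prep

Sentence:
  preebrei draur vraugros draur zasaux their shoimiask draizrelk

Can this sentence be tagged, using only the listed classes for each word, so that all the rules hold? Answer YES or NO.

Candidates per position — 1:preebrei {Conj,Det}; 2:draur {Prep,Verb}; 3:vraugros {Verb}; 4:draur {Prep,Verb}; 5:zasaux {Conj}; 6:their {Prep}; 7:shoimiask {Adj}; 8:draizrelk {Prep}.
One satisfying assignment: Conj Prep Verb Verb Conj Prep Adj Prep.
Checking: rule 1 ok; rule 2 ok; rule 3 ok.

YES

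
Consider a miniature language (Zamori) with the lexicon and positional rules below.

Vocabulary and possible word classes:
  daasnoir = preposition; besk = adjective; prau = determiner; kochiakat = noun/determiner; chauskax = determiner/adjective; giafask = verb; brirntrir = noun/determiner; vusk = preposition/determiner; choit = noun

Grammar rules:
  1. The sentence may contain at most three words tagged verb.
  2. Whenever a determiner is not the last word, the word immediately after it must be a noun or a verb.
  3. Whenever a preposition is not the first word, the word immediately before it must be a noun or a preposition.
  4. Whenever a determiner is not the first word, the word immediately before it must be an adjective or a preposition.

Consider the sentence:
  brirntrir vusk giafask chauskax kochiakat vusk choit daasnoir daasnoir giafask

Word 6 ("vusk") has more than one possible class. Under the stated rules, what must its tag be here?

preposition

Candidates per position — 1:brirntrir {noun,determiner}; 2:vusk {preposition,determiner}; 3:giafask {verb}; 4:chauskax {determiner,adjective}; 5:kochiakat {noun,determiner}; 6:vusk {preposition,determiner}; 7:choit {noun}; 8:daasnoir {preposition}; 9:daasnoir {preposition}; 10:giafask {verb}.
Position 1: tagging it determiner would leave rule 2 unsatisfiable, so it must be noun.
Position 2: tagging it determiner would leave rule 4 unsatisfiable, so it must be preposition.
Position 4: tagging it determiner would leave rule 4 unsatisfiable, so it must be adjective.
Position 5: tagging it determiner would leave rule 2 unsatisfiable, so it must be noun.
Position 6: tagging it determiner would leave rule 4 unsatisfiable, so it must be preposition.
The only consistent sequence is: noun preposition verb adjective noun preposition noun preposition preposition verb.
Checking: rule 1 satisfied; rule 2 satisfied; rule 3 satisfied; rule 4 satisfied.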